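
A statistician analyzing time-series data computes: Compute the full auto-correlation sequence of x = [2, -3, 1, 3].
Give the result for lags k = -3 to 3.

r_xx[k] = sum_m x[m]*x[m+k], indexed from 0, for k = -3 to 3:
  r_xx[-3] = x[3]*x[0] = 6
  r_xx[-2] = x[2]*x[0] + x[3]*x[1] = -7
  r_xx[-1] = x[1]*x[0] + x[2]*x[1] + x[3]*x[2] = -6
  r_xx[0] = x[0]*x[0] + x[1]*x[1] + x[2]*x[2] + x[3]*x[3] = 23
  r_xx[1] = x[0]*x[1] + x[1]*x[2] + x[2]*x[3] = -6
  r_xx[2] = x[0]*x[2] + x[1]*x[3] = -7
  r_xx[3] = x[0]*x[3] = 6
r_xx = [6, -7, -6, 23, -6, -7, 6]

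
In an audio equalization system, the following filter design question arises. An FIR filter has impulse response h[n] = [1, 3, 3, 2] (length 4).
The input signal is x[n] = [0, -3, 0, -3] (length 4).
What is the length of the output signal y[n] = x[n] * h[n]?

For linear convolution, the output length is:
len(y) = len(x) + len(h) - 1 = 4 + 4 - 1 = 7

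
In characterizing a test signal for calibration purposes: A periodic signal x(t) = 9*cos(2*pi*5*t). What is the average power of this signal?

Average power of A*cos(wt) is A^2/2.
P = 9^2 / 2 = 81/2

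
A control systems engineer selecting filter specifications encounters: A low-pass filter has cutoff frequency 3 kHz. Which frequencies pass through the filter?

A low-pass filter passes all frequencies below the cutoff frequency 3 kHz and attenuates higher frequencies.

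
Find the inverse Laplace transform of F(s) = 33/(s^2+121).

Standard pair: w/(s^2+w^2) <-> sin(wt)*u(t)
Recognize w^2 = 121, so w = 11; numerator 33 = 3*11.
f(t) = 3*sin(11t)*u(t)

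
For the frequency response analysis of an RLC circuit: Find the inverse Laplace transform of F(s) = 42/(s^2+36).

Standard pair: w/(s^2+w^2) <-> sin(wt)*u(t)
Recognize w^2 = 36, so w = 6; numerator 42 = 7*6.
f(t) = 7*sin(6t)*u(t)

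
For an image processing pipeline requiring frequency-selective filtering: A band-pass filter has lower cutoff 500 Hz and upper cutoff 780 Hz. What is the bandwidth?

Bandwidth = f_high - f_low
= 780 Hz - 500 Hz = 280 Hz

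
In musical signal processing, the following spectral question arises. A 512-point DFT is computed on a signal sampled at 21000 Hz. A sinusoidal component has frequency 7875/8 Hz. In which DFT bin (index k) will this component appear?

DFT frequency resolution = f_s/N = 21000/512 = 2625/64 Hz
Bin index k = f_signal / resolution = 7875/8 / 2625/64 = 24
The signal frequency 7875/8 Hz falls in DFT bin k = 24.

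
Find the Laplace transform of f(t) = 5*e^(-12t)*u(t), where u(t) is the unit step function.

Standard Laplace transform pair:
e^(-at)*u(t) <-> 1/(s+a)
With a = 12: L{5*e^(-12t)*u(t)} = 5/(s+12), ROC: Re(s) > -12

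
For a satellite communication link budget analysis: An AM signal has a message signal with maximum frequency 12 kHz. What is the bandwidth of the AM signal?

In AM (double-sideband), the bandwidth is twice the message frequency.
BW = 2 * f_m = 2 * 12 kHz = 24 kHz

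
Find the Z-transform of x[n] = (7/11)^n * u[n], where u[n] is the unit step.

The Z-transform of a^n * u[n] is z/(z-a) for |z| > |a|.
Here a = 7/11, so X(z) = z/(z - (7/11)) = 11z/(11z - 7)
ROC: |z| > 7/11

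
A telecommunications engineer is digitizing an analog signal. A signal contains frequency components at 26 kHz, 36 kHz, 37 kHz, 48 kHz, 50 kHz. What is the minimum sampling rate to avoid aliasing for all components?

The highest frequency component is f_max = 50 kHz.
Nyquist rate = 2 * f_max = 2 * 50 kHz = 100 kHz.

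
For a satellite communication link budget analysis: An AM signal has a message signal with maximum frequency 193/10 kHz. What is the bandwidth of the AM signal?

In AM (double-sideband), the bandwidth is twice the message frequency.
BW = 2 * f_m = 2 * 193/10 kHz = 193/5 kHz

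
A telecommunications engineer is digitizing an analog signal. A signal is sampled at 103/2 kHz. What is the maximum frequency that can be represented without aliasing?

The maximum frequency that can be represented without aliasing
is the Nyquist frequency: f_max = f_s / 2 = 103/2 kHz / 2 = 103/4 kHz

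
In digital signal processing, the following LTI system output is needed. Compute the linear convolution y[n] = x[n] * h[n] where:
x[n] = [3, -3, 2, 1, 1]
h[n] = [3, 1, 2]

y[n] = sum_k x[k]*h[n-k]. Output length = len(x) + len(h) - 1 = 5 + 3 - 1 = 7.
y[0] = 3*3 = 9
y[1] = -3*3 + 3*1 = -6
y[2] = 2*3 + -3*1 + 3*2 = 9
y[3] = 1*3 + 2*1 + -3*2 = -1
y[4] = 1*3 + 1*1 + 2*2 = 8
y[5] = 1*1 + 1*2 = 3
y[6] = 1*2 = 2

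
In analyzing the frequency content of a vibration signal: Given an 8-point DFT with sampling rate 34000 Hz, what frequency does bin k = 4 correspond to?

The frequency of DFT bin k is: f_k = k * f_s / N
f_4 = 4 * 34000 / 8 = 17000 Hz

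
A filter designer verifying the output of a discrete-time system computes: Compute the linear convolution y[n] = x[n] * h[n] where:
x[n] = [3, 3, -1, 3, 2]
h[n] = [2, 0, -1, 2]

y[n] = sum_k x[k]*h[n-k]. Output length = len(x) + len(h) - 1 = 5 + 4 - 1 = 8.
y[0] = 3*2 = 6
y[1] = 3*2 + 3*0 = 6
y[2] = -1*2 + 3*0 + 3*-1 = -5
y[3] = 3*2 + -1*0 + 3*-1 + 3*2 = 9
y[4] = 2*2 + 3*0 + -1*-1 + 3*2 = 11
y[5] = 2*0 + 3*-1 + -1*2 = -5
y[6] = 2*-1 + 3*2 = 4
y[7] = 2*2 = 4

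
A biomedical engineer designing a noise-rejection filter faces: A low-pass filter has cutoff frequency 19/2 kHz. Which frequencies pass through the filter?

A low-pass filter passes all frequencies below the cutoff frequency 19/2 kHz and attenuates higher frequencies.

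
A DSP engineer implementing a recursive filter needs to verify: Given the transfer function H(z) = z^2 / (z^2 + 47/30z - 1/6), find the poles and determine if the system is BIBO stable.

Poles are roots of the denominator: z^2 + 47/30z - 1/6 = 0.
Quadratic formula: z = [-(47/30) +/- sqrt((47/30)^2 - 4*(-1/6))] / 2
Discriminant = 2209/900 + 2/3 = 2809/900; sqrt = 53/30.
z = (-47/30 +/- 53/30) / 2 => z = 1/10 or z = -5/3.
|p1| = 5/3, |p2| = 1/10.
For BIBO stability, all poles must lie inside the unit circle (|p| < 1).
System is UNSTABLE since at least one |p| >= 1.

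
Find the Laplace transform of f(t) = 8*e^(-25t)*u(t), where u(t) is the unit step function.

Standard Laplace transform pair:
e^(-at)*u(t) <-> 1/(s+a)
With a = 25: L{8*e^(-25t)*u(t)} = 8/(s+25), ROC: Re(s) > -25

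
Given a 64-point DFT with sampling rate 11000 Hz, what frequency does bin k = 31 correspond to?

The frequency of DFT bin k is: f_k = k * f_s / N
f_31 = 31 * 11000 / 64 = 42625/8 Hz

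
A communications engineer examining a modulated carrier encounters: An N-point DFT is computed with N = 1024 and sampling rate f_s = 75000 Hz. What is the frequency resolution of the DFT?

DFT frequency resolution = f_s / N
= 75000 / 1024 = 9375/128 Hz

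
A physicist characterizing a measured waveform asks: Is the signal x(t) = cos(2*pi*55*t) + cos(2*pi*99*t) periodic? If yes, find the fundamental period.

f1 = 55 Hz, f2 = 99 Hz
Period T1 = 1/55, T2 = 1/99
Ratio T1/T2 = 99/55, which is rational.
The signal is periodic with fundamental period T = 1/GCD(55,99) = 1/11 s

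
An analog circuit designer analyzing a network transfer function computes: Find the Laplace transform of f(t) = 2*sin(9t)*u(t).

Standard pair: sin(wt)*u(t) <-> w/(s^2+w^2)
With w = 9: L{2*sin(9t)*u(t)} = 18/(s^2+81)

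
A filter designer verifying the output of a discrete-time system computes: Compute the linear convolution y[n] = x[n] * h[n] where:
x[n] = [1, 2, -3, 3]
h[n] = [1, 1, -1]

y[n] = sum_k x[k]*h[n-k]. Output length = len(x) + len(h) - 1 = 4 + 3 - 1 = 6.
y[0] = 1*1 = 1
y[1] = 2*1 + 1*1 = 3
y[2] = -3*1 + 2*1 + 1*-1 = -2
y[3] = 3*1 + -3*1 + 2*-1 = -2
y[4] = 3*1 + -3*-1 = 6
y[5] = 3*-1 = -3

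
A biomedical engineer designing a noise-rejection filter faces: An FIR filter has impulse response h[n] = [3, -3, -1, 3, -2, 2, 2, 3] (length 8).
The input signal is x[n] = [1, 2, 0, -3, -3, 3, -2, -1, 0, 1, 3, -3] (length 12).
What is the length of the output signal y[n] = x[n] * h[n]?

For linear convolution, the output length is:
len(y) = len(x) + len(h) - 1 = 12 + 8 - 1 = 19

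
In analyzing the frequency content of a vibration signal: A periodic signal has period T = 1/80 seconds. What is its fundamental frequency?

The fundamental frequency is the reciprocal of the period.
f = 1/T = 1/(1/80) = 80 Hz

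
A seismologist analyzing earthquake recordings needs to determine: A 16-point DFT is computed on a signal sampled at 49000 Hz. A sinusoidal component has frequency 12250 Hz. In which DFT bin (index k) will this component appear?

DFT frequency resolution = f_s/N = 49000/16 = 6125/2 Hz
Bin index k = f_signal / resolution = 12250 / 6125/2 = 4
The signal frequency 12250 Hz falls in DFT bin k = 4.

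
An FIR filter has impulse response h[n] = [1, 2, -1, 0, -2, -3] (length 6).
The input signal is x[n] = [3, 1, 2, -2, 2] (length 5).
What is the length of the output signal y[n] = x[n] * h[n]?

For linear convolution, the output length is:
len(y) = len(x) + len(h) - 1 = 5 + 6 - 1 = 10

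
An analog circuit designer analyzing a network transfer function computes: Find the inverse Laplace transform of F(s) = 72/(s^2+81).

Standard pair: w/(s^2+w^2) <-> sin(wt)*u(t)
Recognize w^2 = 81, so w = 9; numerator 72 = 8*9.
f(t) = 8*sin(9t)*u(t)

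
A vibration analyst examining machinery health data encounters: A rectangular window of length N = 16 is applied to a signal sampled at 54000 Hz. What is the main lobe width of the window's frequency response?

For a rectangular window of length N,
the main lobe width in frequency is 2*f_s/N.
= 2*54000/16 = 6750 Hz
This determines the minimum frequency separation for resolving two sinusoids.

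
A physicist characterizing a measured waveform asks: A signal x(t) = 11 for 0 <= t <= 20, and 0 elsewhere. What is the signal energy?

Energy = integral of |x(t)|^2 dt over the signal duration
= 11^2 * 20 = 121 * 20 = 2420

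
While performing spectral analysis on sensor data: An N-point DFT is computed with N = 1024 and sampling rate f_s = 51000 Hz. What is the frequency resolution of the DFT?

DFT frequency resolution = f_s / N
= 51000 / 1024 = 6375/128 Hz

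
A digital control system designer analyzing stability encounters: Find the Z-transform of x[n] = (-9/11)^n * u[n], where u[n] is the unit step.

The Z-transform of a^n * u[n] is z/(z-a) for |z| > |a|.
Here a = -9/11, so X(z) = z/(z - (-9/11)) = 11z/(11z + 9)
ROC: |z| > 9/11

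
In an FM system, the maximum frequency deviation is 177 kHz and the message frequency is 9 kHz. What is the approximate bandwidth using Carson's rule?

Carson's rule: BW = 2*(delta_f + f_m)
= 2*(177 + 9) kHz = 372 kHz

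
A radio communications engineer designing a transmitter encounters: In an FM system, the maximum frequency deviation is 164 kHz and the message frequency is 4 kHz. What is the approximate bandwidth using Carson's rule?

Carson's rule: BW = 2*(delta_f + f_m)
= 2*(164 + 4) kHz = 336 kHz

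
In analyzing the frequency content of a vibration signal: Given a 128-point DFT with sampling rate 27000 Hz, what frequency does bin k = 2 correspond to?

The frequency of DFT bin k is: f_k = k * f_s / N
f_2 = 2 * 27000 / 128 = 3375/8 Hz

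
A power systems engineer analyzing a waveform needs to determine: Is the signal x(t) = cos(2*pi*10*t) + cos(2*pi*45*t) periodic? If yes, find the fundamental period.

f1 = 10 Hz, f2 = 45 Hz
Period T1 = 1/10, T2 = 1/45
Ratio T1/T2 = 45/10, which is rational.
The signal is periodic with fundamental period T = 1/GCD(10,45) = 1/5 s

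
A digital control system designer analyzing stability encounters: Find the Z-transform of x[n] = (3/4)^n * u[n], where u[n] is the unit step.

The Z-transform of a^n * u[n] is z/(z-a) for |z| > |a|.
Here a = 3/4, so X(z) = z/(z - (3/4)) = 4z/(4z - 3)
ROC: |z| > 3/4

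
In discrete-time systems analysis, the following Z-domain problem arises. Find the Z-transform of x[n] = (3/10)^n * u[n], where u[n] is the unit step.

The Z-transform of a^n * u[n] is z/(z-a) for |z| > |a|.
Here a = 3/10, so X(z) = z/(z - (3/10)) = 10z/(10z - 3)
ROC: |z| > 3/10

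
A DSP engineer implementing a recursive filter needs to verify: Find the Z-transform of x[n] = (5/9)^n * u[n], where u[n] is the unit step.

The Z-transform of a^n * u[n] is z/(z-a) for |z| > |a|.
Here a = 5/9, so X(z) = z/(z - (5/9)) = 9z/(9z - 5)
ROC: |z| > 5/9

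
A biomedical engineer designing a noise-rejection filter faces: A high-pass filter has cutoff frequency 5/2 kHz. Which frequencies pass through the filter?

A high-pass filter passes all frequencies above the cutoff frequency 5/2 kHz and attenuates lower frequencies.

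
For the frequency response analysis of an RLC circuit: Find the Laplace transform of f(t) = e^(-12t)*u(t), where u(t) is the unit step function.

Standard Laplace transform pair:
e^(-at)*u(t) <-> 1/(s+a)
With a = 12: L{e^(-12t)*u(t)} = 1/(s+12), ROC: Re(s) > -12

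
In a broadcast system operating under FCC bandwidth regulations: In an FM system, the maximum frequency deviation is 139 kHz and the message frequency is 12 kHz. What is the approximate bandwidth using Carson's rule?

Carson's rule: BW = 2*(delta_f + f_m)
= 2*(139 + 12) kHz = 302 kHz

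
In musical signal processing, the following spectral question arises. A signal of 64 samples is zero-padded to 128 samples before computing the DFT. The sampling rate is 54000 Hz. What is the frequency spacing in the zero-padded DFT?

Original DFT: N = 64, resolution = f_s/N = 54000/64 = 3375/4 Hz
Zero-padded DFT: N = 128, resolution = f_s/N = 54000/128 = 3375/8 Hz
Zero-padding interpolates the spectrum (finer frequency grid)
but does NOT improve the true spectral resolution (ability to resolve close frequencies).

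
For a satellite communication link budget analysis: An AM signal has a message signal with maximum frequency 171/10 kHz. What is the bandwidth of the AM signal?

In AM (double-sideband), the bandwidth is twice the message frequency.
BW = 2 * f_m = 2 * 171/10 kHz = 171/5 kHz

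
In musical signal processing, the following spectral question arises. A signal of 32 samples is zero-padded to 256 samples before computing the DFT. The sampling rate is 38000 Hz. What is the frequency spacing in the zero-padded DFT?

Original DFT: N = 32, resolution = f_s/N = 38000/32 = 2375/2 Hz
Zero-padded DFT: N = 256, resolution = f_s/N = 38000/256 = 2375/16 Hz
Zero-padding interpolates the spectrum (finer frequency grid)
but does NOT improve the true spectral resolution (ability to resolve close frequencies).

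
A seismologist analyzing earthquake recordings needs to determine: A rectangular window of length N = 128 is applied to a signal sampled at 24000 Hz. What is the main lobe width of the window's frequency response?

For a rectangular window of length N,
the main lobe width in frequency is 2*f_s/N.
= 2*24000/128 = 375 Hz
This determines the minimum frequency separation for resolving two sinusoids.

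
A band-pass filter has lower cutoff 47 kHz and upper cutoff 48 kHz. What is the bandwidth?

Bandwidth = f_high - f_low
= 48 kHz - 47 kHz = 1 kHz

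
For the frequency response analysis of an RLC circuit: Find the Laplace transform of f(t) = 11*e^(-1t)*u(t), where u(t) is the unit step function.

Standard Laplace transform pair:
e^(-at)*u(t) <-> 1/(s+a)
With a = 1: L{11*e^(-1t)*u(t)} = 11/(s+1), ROC: Re(s) > -1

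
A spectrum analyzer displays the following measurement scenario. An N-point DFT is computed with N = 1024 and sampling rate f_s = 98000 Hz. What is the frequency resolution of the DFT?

DFT frequency resolution = f_s / N
= 98000 / 1024 = 6125/64 Hz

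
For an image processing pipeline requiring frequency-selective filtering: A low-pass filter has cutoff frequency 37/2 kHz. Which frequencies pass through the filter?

A low-pass filter passes all frequencies below the cutoff frequency 37/2 kHz and attenuates higher frequencies.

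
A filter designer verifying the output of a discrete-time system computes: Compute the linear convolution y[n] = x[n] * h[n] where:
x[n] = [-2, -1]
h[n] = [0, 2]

y[n] = sum_k x[k]*h[n-k]. Output length = len(x) + len(h) - 1 = 2 + 2 - 1 = 3.
y[0] = -2*0 = 0
y[1] = -1*0 + -2*2 = -4
y[2] = -1*2 = -2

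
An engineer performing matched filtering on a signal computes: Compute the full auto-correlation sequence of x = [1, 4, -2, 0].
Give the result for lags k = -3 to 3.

r_xx[k] = sum_m x[m]*x[m+k], indexed from 0, for k = -3 to 3:
  r_xx[-3] = x[3]*x[0] = 0
  r_xx[-2] = x[2]*x[0] + x[3]*x[1] = -2
  r_xx[-1] = x[1]*x[0] + x[2]*x[1] + x[3]*x[2] = -4
  r_xx[0] = x[0]*x[0] + x[1]*x[1] + x[2]*x[2] + x[3]*x[3] = 21
  r_xx[1] = x[0]*x[1] + x[1]*x[2] + x[2]*x[3] = -4
  r_xx[2] = x[0]*x[2] + x[1]*x[3] = -2
  r_xx[3] = x[0]*x[3] = 0
r_xx = [0, -2, -4, 21, -4, -2, 0]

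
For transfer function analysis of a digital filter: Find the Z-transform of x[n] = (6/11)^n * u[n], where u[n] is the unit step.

The Z-transform of a^n * u[n] is z/(z-a) for |z| > |a|.
Here a = 6/11, so X(z) = z/(z - (6/11)) = 11z/(11z - 6)
ROC: |z| > 6/11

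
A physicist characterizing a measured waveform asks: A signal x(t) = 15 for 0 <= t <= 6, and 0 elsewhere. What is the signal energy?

Energy = integral of |x(t)|^2 dt over the signal duration
= 15^2 * 6 = 225 * 6 = 1350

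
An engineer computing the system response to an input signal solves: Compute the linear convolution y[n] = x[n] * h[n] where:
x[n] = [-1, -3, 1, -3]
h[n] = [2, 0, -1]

y[n] = sum_k x[k]*h[n-k]. Output length = len(x) + len(h) - 1 = 4 + 3 - 1 = 6.
y[0] = -1*2 = -2
y[1] = -3*2 + -1*0 = -6
y[2] = 1*2 + -3*0 + -1*-1 = 3
y[3] = -3*2 + 1*0 + -3*-1 = -3
y[4] = -3*0 + 1*-1 = -1
y[5] = -3*-1 = 3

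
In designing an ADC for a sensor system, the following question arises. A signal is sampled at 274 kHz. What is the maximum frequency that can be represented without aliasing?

The maximum frequency that can be represented without aliasing
is the Nyquist frequency: f_max = f_s / 2 = 274 kHz / 2 = 137 kHz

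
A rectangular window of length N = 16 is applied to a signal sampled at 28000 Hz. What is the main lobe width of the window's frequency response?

For a rectangular window of length N,
the main lobe width in frequency is 2*f_s/N.
= 2*28000/16 = 3500 Hz
This determines the minimum frequency separation for resolving two sinusoids.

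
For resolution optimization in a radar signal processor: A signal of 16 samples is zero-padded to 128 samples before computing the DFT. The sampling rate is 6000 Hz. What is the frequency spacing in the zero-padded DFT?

Original DFT: N = 16, resolution = f_s/N = 6000/16 = 375 Hz
Zero-padded DFT: N = 128, resolution = f_s/N = 6000/128 = 375/8 Hz
Zero-padding interpolates the spectrum (finer frequency grid)
but does NOT improve the true spectral resolution (ability to resolve close frequencies).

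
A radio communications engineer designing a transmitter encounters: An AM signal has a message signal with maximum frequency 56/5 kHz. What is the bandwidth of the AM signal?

In AM (double-sideband), the bandwidth is twice the message frequency.
BW = 2 * f_m = 2 * 56/5 kHz = 112/5 kHz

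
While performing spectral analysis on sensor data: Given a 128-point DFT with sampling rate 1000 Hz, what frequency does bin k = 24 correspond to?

The frequency of DFT bin k is: f_k = k * f_s / N
f_24 = 24 * 1000 / 128 = 375/2 Hz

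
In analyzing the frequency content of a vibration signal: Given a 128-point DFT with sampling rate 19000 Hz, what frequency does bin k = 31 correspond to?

The frequency of DFT bin k is: f_k = k * f_s / N
f_31 = 31 * 19000 / 128 = 73625/16 Hz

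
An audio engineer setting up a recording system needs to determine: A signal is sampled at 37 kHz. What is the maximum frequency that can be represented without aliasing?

The maximum frequency that can be represented without aliasing
is the Nyquist frequency: f_max = f_s / 2 = 37 kHz / 2 = 37/2 kHz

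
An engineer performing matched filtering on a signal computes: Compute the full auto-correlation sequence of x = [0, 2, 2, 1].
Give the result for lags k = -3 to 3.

r_xx[k] = sum_m x[m]*x[m+k], indexed from 0, for k = -3 to 3:
  r_xx[-3] = x[3]*x[0] = 0
  r_xx[-2] = x[2]*x[0] + x[3]*x[1] = 2
  r_xx[-1] = x[1]*x[0] + x[2]*x[1] + x[3]*x[2] = 6
  r_xx[0] = x[0]*x[0] + x[1]*x[1] + x[2]*x[2] + x[3]*x[3] = 9
  r_xx[1] = x[0]*x[1] + x[1]*x[2] + x[2]*x[3] = 6
  r_xx[2] = x[0]*x[2] + x[1]*x[3] = 2
  r_xx[3] = x[0]*x[3] = 0
r_xx = [0, 2, 6, 9, 6, 2, 0]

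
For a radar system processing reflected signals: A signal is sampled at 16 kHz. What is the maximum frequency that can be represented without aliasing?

The maximum frequency that can be represented without aliasing
is the Nyquist frequency: f_max = f_s / 2 = 16 kHz / 2 = 8 kHz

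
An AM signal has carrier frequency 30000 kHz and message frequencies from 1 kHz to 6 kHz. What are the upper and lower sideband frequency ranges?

Upper sideband (USB) = fc + [fm_low, fm_high] = 30000 + [1, 6] = [30001, 30006] kHz
Lower sideband (LSB) = fc - [fm_high, fm_low] = 30000 - [6, 1] = [29994, 29999] kHz
Total occupied spectrum: 29994 kHz to 30006 kHz (plus carrier at 30000 kHz)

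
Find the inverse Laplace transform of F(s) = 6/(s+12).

Standard pair: k/(s+a) <-> k*e^(-at)*u(t)
With k=6, a=12: f(t) = 6*e^(-12t)*u(t)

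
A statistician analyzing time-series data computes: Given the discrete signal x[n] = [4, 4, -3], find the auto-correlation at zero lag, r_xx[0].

The auto-correlation at zero lag r_xx[0] equals the signal energy.
r_xx[0] = sum of x[n]^2 = 4^2 + 4^2 + (-3)^2
= 16 + 16 + 9 = 41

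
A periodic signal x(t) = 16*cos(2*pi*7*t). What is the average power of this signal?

Average power of A*cos(wt) is A^2/2.
P = 16^2 / 2 = 256/2 = 128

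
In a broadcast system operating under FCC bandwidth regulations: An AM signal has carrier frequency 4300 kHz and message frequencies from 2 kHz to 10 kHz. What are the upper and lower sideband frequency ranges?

Upper sideband (USB) = fc + [fm_low, fm_high] = 4300 + [2, 10] = [4302, 4310] kHz
Lower sideband (LSB) = fc - [fm_high, fm_low] = 4300 - [10, 2] = [4290, 4298] kHz
Total occupied spectrum: 4290 kHz to 4310 kHz (plus carrier at 4300 kHz)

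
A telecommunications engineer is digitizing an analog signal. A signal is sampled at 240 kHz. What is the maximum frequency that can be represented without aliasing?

The maximum frequency that can be represented without aliasing
is the Nyquist frequency: f_max = f_s / 2 = 240 kHz / 2 = 120 kHz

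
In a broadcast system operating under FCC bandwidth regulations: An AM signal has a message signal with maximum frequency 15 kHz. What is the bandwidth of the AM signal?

In AM (double-sideband), the bandwidth is twice the message frequency.
BW = 2 * f_m = 2 * 15 kHz = 30 kHz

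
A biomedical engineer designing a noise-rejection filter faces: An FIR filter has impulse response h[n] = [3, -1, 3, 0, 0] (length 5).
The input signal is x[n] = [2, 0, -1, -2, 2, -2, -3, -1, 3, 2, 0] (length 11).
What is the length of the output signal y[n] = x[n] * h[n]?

For linear convolution, the output length is:
len(y) = len(x) + len(h) - 1 = 11 + 5 - 1 = 15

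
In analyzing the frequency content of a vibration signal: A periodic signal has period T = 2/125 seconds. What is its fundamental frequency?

The fundamental frequency is the reciprocal of the period.
f = 1/T = 1/(2/125) = 125/2 Hz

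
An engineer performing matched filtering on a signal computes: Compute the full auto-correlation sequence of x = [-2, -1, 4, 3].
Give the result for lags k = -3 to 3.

r_xx[k] = sum_m x[m]*x[m+k], indexed from 0, for k = -3 to 3:
  r_xx[-3] = x[3]*x[0] = -6
  r_xx[-2] = x[2]*x[0] + x[3]*x[1] = -11
  r_xx[-1] = x[1]*x[0] + x[2]*x[1] + x[3]*x[2] = 10
  r_xx[0] = x[0]*x[0] + x[1]*x[1] + x[2]*x[2] + x[3]*x[3] = 30
  r_xx[1] = x[0]*x[1] + x[1]*x[2] + x[2]*x[3] = 10
  r_xx[2] = x[0]*x[2] + x[1]*x[3] = -11
  r_xx[3] = x[0]*x[3] = -6
r_xx = [-6, -11, 10, 30, 10, -11, -6]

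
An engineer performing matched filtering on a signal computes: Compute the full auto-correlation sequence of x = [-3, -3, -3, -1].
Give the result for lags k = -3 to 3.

r_xx[k] = sum_m x[m]*x[m+k], indexed from 0, for k = -3 to 3:
  r_xx[-3] = x[3]*x[0] = 3
  r_xx[-2] = x[2]*x[0] + x[3]*x[1] = 12
  r_xx[-1] = x[1]*x[0] + x[2]*x[1] + x[3]*x[2] = 21
  r_xx[0] = x[0]*x[0] + x[1]*x[1] + x[2]*x[2] + x[3]*x[3] = 28
  r_xx[1] = x[0]*x[1] + x[1]*x[2] + x[2]*x[3] = 21
  r_xx[2] = x[0]*x[2] + x[1]*x[3] = 12
  r_xx[3] = x[0]*x[3] = 3
r_xx = [3, 12, 21, 28, 21, 12, 3]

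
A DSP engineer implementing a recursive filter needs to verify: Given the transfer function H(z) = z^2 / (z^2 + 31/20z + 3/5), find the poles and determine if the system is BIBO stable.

Poles are roots of the denominator: z^2 + 31/20z + 3/5 = 0.
Quadratic formula: z = [-(31/20) +/- sqrt((31/20)^2 - 4*(3/5))] / 2
Discriminant = 961/400 - 12/5 = 1/400; sqrt = 1/20.
z = (-31/20 +/- 1/20) / 2 => z = -3/4 or z = -4/5.
|p1| = 4/5, |p2| = 3/4.
For BIBO stability, all poles must lie inside the unit circle (|p| < 1).
System is STABLE since both |p| < 1.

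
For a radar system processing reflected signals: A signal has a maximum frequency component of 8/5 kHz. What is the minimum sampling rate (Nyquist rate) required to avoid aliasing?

By the Nyquist-Shannon sampling theorem,
the minimum sampling rate (Nyquist rate) must be at least 2 * f_max.
Nyquist rate = 2 * 8/5 kHz = 16/5 kHz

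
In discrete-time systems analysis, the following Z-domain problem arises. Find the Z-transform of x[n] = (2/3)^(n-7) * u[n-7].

Time-shifting property: if X(z) = Z{x[n]}, then Z{x[n-d]} = z^(-d) * X(z)
X(z) = z/(z - 2/3) for x[n] = (2/3)^n * u[n]
Z{x[n-7]} = z^(-7) * z/(z - 2/3) = z^(-6)/(z - 2/3)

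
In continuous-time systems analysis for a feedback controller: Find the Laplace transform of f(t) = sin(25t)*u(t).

Standard pair: sin(wt)*u(t) <-> w/(s^2+w^2)
With w = 25: L{sin(25t)*u(t)} = 25/(s^2+625)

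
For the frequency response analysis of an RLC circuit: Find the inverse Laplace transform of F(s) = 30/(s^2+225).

Standard pair: w/(s^2+w^2) <-> sin(wt)*u(t)
Recognize w^2 = 225, so w = 15; numerator 30 = 2*15.
f(t) = 2*sin(15t)*u(t)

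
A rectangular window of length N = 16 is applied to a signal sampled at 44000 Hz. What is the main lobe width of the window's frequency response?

For a rectangular window of length N,
the main lobe width in frequency is 2*f_s/N.
= 2*44000/16 = 5500 Hz
This determines the minimum frequency separation for resolving two sinusoids.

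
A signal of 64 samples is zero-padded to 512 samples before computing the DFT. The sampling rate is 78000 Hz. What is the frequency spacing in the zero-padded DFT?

Original DFT: N = 64, resolution = f_s/N = 78000/64 = 4875/4 Hz
Zero-padded DFT: N = 512, resolution = f_s/N = 78000/512 = 4875/32 Hz
Zero-padding interpolates the spectrum (finer frequency grid)
but does NOT improve the true spectral resolution (ability to resolve close frequencies).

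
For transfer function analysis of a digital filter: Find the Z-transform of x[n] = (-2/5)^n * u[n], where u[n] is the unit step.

The Z-transform of a^n * u[n] is z/(z-a) for |z| > |a|.
Here a = -2/5, so X(z) = z/(z - (-2/5)) = 5z/(5z + 2)
ROC: |z| > 2/5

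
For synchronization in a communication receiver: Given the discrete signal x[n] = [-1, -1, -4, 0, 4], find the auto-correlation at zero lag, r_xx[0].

The auto-correlation at zero lag r_xx[0] equals the signal energy.
r_xx[0] = sum of x[n]^2 = (-1)^2 + (-1)^2 + (-4)^2 + 0^2 + 4^2
= 1 + 1 + 16 + 0 + 16 = 34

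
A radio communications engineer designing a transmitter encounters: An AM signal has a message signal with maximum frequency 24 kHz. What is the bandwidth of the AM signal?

In AM (double-sideband), the bandwidth is twice the message frequency.
BW = 2 * f_m = 2 * 24 kHz = 48 kHz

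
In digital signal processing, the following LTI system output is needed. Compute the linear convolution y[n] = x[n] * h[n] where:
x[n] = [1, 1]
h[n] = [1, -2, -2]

y[n] = sum_k x[k]*h[n-k]. Output length = len(x) + len(h) - 1 = 2 + 3 - 1 = 4.
y[0] = 1*1 = 1
y[1] = 1*1 + 1*-2 = -1
y[2] = 1*-2 + 1*-2 = -4
y[3] = 1*-2 = -2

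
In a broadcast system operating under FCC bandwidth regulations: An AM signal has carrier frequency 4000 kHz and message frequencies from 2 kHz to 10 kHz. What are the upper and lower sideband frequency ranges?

Upper sideband (USB) = fc + [fm_low, fm_high] = 4000 + [2, 10] = [4002, 4010] kHz
Lower sideband (LSB) = fc - [fm_high, fm_low] = 4000 - [10, 2] = [3990, 3998] kHz
Total occupied spectrum: 3990 kHz to 4010 kHz (plus carrier at 4000 kHz)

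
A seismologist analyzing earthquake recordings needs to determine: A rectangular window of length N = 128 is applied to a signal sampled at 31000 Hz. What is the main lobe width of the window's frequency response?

For a rectangular window of length N,
the main lobe width in frequency is 2*f_s/N.
= 2*31000/128 = 3875/8 Hz
This determines the minimum frequency separation for resolving two sinusoids.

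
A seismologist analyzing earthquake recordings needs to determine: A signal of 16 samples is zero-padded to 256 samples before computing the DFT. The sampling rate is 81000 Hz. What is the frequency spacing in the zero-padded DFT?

Original DFT: N = 16, resolution = f_s/N = 81000/16 = 10125/2 Hz
Zero-padded DFT: N = 256, resolution = f_s/N = 81000/256 = 10125/32 Hz
Zero-padding interpolates the spectrum (finer frequency grid)
but does NOT improve the true spectral resolution (ability to resolve close frequencies).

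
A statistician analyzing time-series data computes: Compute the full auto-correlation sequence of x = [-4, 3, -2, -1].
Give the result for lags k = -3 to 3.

r_xx[k] = sum_m x[m]*x[m+k], indexed from 0, for k = -3 to 3:
  r_xx[-3] = x[3]*x[0] = 4
  r_xx[-2] = x[2]*x[0] + x[3]*x[1] = 5
  r_xx[-1] = x[1]*x[0] + x[2]*x[1] + x[3]*x[2] = -16
  r_xx[0] = x[0]*x[0] + x[1]*x[1] + x[2]*x[2] + x[3]*x[3] = 30
  r_xx[1] = x[0]*x[1] + x[1]*x[2] + x[2]*x[3] = -16
  r_xx[2] = x[0]*x[2] + x[1]*x[3] = 5
  r_xx[3] = x[0]*x[3] = 4
r_xx = [4, 5, -16, 30, -16, 5, 4]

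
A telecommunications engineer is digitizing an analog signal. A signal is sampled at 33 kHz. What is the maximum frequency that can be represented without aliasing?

The maximum frequency that can be represented without aliasing
is the Nyquist frequency: f_max = f_s / 2 = 33 kHz / 2 = 33/2 kHz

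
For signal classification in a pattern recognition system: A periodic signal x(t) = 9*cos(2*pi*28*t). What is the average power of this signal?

Average power of A*cos(wt) is A^2/2.
P = 9^2 / 2 = 81/2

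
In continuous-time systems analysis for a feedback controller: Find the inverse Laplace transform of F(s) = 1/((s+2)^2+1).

Standard pair: w/((s+a)^2+w^2) <-> e^(-at)*sin(wt)*u(t)
With a=2, w=1: f(t) = e^(-2t)*sin(t)*u(t)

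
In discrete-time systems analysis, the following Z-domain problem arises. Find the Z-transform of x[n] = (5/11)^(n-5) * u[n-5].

Time-shifting property: if X(z) = Z{x[n]}, then Z{x[n-d]} = z^(-d) * X(z)
X(z) = z/(z - 5/11) for x[n] = (5/11)^n * u[n]
Z{x[n-5]} = z^(-5) * z/(z - 5/11) = z^(-4)/(z - 5/11)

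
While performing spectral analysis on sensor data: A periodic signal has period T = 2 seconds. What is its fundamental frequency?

The fundamental frequency is the reciprocal of the period.
f = 1/T = 1/(2) = 1/2 Hz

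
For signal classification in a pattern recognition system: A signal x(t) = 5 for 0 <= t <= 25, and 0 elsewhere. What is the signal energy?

Energy = integral of |x(t)|^2 dt over the signal duration
= 5^2 * 25 = 25 * 25 = 625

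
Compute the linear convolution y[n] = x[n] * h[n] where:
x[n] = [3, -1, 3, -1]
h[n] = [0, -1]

y[n] = sum_k x[k]*h[n-k]. Output length = len(x) + len(h) - 1 = 4 + 2 - 1 = 5.
y[0] = 3*0 = 0
y[1] = -1*0 + 3*-1 = -3
y[2] = 3*0 + -1*-1 = 1
y[3] = -1*0 + 3*-1 = -3
y[4] = -1*-1 = 1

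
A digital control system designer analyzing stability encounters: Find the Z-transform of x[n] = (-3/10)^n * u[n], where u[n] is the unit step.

The Z-transform of a^n * u[n] is z/(z-a) for |z| > |a|.
Here a = -3/10, so X(z) = z/(z - (-3/10)) = 10z/(10z + 3)
ROC: |z| > 3/10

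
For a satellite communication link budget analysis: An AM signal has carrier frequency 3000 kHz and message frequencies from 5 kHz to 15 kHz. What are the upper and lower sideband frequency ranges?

Upper sideband (USB) = fc + [fm_low, fm_high] = 3000 + [5, 15] = [3005, 3015] kHz
Lower sideband (LSB) = fc - [fm_high, fm_low] = 3000 - [15, 5] = [2985, 2995] kHz
Total occupied spectrum: 2985 kHz to 3015 kHz (plus carrier at 3000 kHz)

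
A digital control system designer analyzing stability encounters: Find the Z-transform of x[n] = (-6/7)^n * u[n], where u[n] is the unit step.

The Z-transform of a^n * u[n] is z/(z-a) for |z| > |a|.
Here a = -6/7, so X(z) = z/(z - (-6/7)) = 7z/(7z + 6)
ROC: |z| > 6/7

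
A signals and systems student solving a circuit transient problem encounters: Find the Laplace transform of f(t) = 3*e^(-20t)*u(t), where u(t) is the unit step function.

Standard Laplace transform pair:
e^(-at)*u(t) <-> 1/(s+a)
With a = 20: L{3*e^(-20t)*u(t)} = 3/(s+20), ROC: Re(s) > -20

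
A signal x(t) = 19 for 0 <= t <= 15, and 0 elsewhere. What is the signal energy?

Energy = integral of |x(t)|^2 dt over the signal duration
= 19^2 * 15 = 361 * 15 = 5415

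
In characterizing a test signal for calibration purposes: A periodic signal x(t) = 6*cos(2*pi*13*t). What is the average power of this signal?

Average power of A*cos(wt) is A^2/2.
P = 6^2 / 2 = 36/2 = 18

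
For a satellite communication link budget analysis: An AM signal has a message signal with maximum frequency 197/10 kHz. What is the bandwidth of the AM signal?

In AM (double-sideband), the bandwidth is twice the message frequency.
BW = 2 * f_m = 2 * 197/10 kHz = 197/5 kHz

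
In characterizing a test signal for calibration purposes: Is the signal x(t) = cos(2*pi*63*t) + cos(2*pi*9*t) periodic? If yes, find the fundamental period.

f1 = 63 Hz, f2 = 9 Hz
Period T1 = 1/63, T2 = 1/9
Ratio T1/T2 = 9/63, which is rational.
The signal is periodic with fundamental period T = 1/GCD(63,9) = 1/9 s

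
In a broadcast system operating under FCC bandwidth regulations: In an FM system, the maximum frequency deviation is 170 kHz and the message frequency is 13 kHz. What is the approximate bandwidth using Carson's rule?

Carson's rule: BW = 2*(delta_f + f_m)
= 2*(170 + 13) kHz = 366 kHz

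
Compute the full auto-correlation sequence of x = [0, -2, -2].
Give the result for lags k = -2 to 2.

r_xx[k] = sum_m x[m]*x[m+k], indexed from 0, for k = -2 to 2:
  r_xx[-2] = x[2]*x[0] = 0
  r_xx[-1] = x[1]*x[0] + x[2]*x[1] = 4
  r_xx[0] = x[0]*x[0] + x[1]*x[1] + x[2]*x[2] = 8
  r_xx[1] = x[0]*x[1] + x[1]*x[2] = 4
  r_xx[2] = x[0]*x[2] = 0
r_xx = [0, 4, 8, 4, 0]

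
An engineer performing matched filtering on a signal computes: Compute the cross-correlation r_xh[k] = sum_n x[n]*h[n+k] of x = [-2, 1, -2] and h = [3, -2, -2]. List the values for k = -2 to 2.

Both sequences indexed from 0 and zero outside their support.
Lags with overlap: k = -2 to 2.
  r_xh[-2] = x[2]*h[0] = -6
  r_xh[-1] = x[1]*h[0] + x[2]*h[1] = 7
  r_xh[0] = x[0]*h[0] + x[1]*h[1] + x[2]*h[2] = -4
  r_xh[1] = x[0]*h[1] + x[1]*h[2] = 2
  r_xh[2] = x[0]*h[2] = 4
r_xh = [-6, 7, -4, 2, 4] (for k = -2, ..., 2)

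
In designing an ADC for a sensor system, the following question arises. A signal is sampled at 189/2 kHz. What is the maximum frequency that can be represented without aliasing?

The maximum frequency that can be represented without aliasing
is the Nyquist frequency: f_max = f_s / 2 = 189/2 kHz / 2 = 189/4 kHz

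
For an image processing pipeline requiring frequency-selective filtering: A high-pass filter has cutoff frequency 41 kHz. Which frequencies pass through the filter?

A high-pass filter passes all frequencies above the cutoff frequency 41 kHz and attenuates lower frequencies.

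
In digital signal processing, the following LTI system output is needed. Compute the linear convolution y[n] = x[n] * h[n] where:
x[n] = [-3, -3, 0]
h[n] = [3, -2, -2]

y[n] = sum_k x[k]*h[n-k]. Output length = len(x) + len(h) - 1 = 3 + 3 - 1 = 5.
y[0] = -3*3 = -9
y[1] = -3*3 + -3*-2 = -3
y[2] = 0*3 + -3*-2 + -3*-2 = 12
y[3] = 0*-2 + -3*-2 = 6
y[4] = 0*-2 = 0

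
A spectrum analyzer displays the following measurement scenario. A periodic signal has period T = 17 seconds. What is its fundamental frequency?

The fundamental frequency is the reciprocal of the period.
f = 1/T = 1/(17) = 1/17 Hz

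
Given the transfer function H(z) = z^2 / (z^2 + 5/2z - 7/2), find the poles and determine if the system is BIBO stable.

Poles are roots of the denominator: z^2 + 5/2z - 7/2 = 0.
Quadratic formula: z = [-(5/2) +/- sqrt((5/2)^2 - 4*(-7/2))] / 2
Discriminant = 25/4 + 14 = 81/4; sqrt = 9/2.
z = (-5/2 +/- 9/2) / 2 => z = 1 or z = -7/2.
|p1| = 7/2, |p2| = 1.
For BIBO stability, all poles must lie inside the unit circle (|p| < 1).
System is UNSTABLE since at least one |p| >= 1.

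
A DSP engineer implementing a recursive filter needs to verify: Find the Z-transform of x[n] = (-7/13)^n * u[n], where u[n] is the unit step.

The Z-transform of a^n * u[n] is z/(z-a) for |z| > |a|.
Here a = -7/13, so X(z) = z/(z - (-7/13)) = 13z/(13z + 7)
ROC: |z| > 7/13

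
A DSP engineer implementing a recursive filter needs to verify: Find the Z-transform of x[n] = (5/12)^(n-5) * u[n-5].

Time-shifting property: if X(z) = Z{x[n]}, then Z{x[n-d]} = z^(-d) * X(z)
X(z) = z/(z - 5/12) for x[n] = (5/12)^n * u[n]
Z{x[n-5]} = z^(-5) * z/(z - 5/12) = z^(-4)/(z - 5/12)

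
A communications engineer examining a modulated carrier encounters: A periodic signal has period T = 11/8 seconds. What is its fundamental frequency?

The fundamental frequency is the reciprocal of the period.
f = 1/T = 1/(11/8) = 8/11 Hz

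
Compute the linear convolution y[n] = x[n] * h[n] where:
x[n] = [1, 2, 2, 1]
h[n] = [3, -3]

y[n] = sum_k x[k]*h[n-k]. Output length = len(x) + len(h) - 1 = 4 + 2 - 1 = 5.
y[0] = 1*3 = 3
y[1] = 2*3 + 1*-3 = 3
y[2] = 2*3 + 2*-3 = 0
y[3] = 1*3 + 2*-3 = -3
y[4] = 1*-3 = -3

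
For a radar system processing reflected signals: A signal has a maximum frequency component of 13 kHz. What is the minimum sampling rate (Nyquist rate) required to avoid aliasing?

By the Nyquist-Shannon sampling theorem,
the minimum sampling rate (Nyquist rate) must be at least 2 * f_max.
Nyquist rate = 2 * 13 kHz = 26 kHz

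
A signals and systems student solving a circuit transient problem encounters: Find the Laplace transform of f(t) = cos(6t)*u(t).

Standard pair: cos(wt)*u(t) <-> s/(s^2+w^2)
With w = 6: L{cos(6t)*u(t)} = s/(s^2+36)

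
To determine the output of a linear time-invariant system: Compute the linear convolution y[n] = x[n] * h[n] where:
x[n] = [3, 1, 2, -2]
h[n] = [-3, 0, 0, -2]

y[n] = sum_k x[k]*h[n-k]. Output length = len(x) + len(h) - 1 = 4 + 4 - 1 = 7.
y[0] = 3*-3 = -9
y[1] = 1*-3 + 3*0 = -3
y[2] = 2*-3 + 1*0 + 3*0 = -6
y[3] = -2*-3 + 2*0 + 1*0 + 3*-2 = 0
y[4] = -2*0 + 2*0 + 1*-2 = -2
y[5] = -2*0 + 2*-2 = -4
y[6] = -2*-2 = 4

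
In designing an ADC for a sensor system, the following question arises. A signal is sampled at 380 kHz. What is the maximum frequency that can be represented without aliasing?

The maximum frequency that can be represented without aliasing
is the Nyquist frequency: f_max = f_s / 2 = 380 kHz / 2 = 190 kHz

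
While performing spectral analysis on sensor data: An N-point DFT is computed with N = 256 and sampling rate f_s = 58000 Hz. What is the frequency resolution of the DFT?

DFT frequency resolution = f_s / N
= 58000 / 256 = 3625/16 Hz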